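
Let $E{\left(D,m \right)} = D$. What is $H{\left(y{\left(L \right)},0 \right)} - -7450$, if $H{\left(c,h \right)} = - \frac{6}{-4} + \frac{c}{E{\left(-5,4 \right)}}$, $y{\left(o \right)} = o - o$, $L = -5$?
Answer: $\frac{14903}{2} \approx 7451.5$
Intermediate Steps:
$y{\left(o \right)} = 0$
$H{\left(c,h \right)} = \frac{3}{2} - \frac{c}{5}$ ($H{\left(c,h \right)} = - \frac{6}{-4} + \frac{c}{-5} = \left(-6\right) \left(- \frac{1}{4}\right) + c \left(- \frac{1}{5}\right) = \frac{3}{2} - \frac{c}{5}$)
$H{\left(y{\left(L \right)},0 \right)} - -7450 = \left(\frac{3}{2} - 0\right) - -7450 = \left(\frac{3}{2} + 0\right) + 7450 = \frac{3}{2} + 7450 = \frac{14903}{2}$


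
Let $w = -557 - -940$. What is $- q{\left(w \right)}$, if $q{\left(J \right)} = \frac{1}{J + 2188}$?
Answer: $- \frac{1}{2571} \approx -0.00038895$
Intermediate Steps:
$w = 383$ ($w = -557 + 940 = 383$)
$q{\left(J \right)} = \frac{1}{2188 + J}$
$- q{\left(w \right)} = - \frac{1}{2188 + 383} = - \frac{1}{2571}$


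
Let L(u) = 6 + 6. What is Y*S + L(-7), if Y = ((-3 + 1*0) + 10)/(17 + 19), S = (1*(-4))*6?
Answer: 22/3 ≈ 7.3333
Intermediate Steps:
L(u) = 12
S = -24 (S = -4*6 = -24)
Y = 7/36 (Y = ((-3 + 0) + 10)/36 = (-3 + 10)*(1/36) = 7*(1/36) = 7/36 ≈ 0.19444)
Y*S + L(-7) = (7/36)*(-24) + 12 = -14/3 + 12 = 22/3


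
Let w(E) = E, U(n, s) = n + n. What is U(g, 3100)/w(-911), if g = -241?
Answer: 482/911 ≈ 0.52909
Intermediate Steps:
U(n, s) = 2*n
U(g, 3100)/w(-911) = (2*(-241))/(-911) = -482*(-1/911) = 482/911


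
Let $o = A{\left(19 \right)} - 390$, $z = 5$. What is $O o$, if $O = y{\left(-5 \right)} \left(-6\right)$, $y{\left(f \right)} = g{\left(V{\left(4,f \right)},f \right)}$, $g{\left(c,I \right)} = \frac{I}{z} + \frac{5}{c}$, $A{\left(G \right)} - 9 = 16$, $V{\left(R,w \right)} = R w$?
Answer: $- \frac{5475}{2} \approx -2737.5$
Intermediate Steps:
$A{\left(G \right)} = 25$ ($A{\left(G \right)} = 9 + 16 = 25$)
$g{\left(c,I \right)} = \frac{5}{c} + \frac{I}{5}$ ($g{\left(c,I \right)} = \frac{I}{5} + \frac{5}{c} = \frac{5}{c} + \frac{I}{5}$)
$y{\left(f \right)} = \frac{f}{5} + \frac{5}{4 f}$ ($y{\left(f \right)} = \frac{5}{4 f} + \frac{f}{5} = \frac{f}{5} + \frac{5}{4 f}$)
$O = \frac{15}{2}$ ($O = \left(\frac{1}{5} \left(-5\right) + \frac{5}{4 \left(-5\right)}\right) \left(-6\right) = \left(-1 + \frac{5}{4} \left(- \frac{1}{5}\right)\right) \left(-6\right) = \left(-1 - \frac{1}{4}\right) \left(-6\right) = \left(- \frac{5}{4}\right) \left(-6\right) = \frac{15}{2} \approx 7.5$)
$o = -365$ ($o = 25 - 390 = -365$)
$O o = \frac{15}{2} \left(-365\right) = - \frac{5475}{2}$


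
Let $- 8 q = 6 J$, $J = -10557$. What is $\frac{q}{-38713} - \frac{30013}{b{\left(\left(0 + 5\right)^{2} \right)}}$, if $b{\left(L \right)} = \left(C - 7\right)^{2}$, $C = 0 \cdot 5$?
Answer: $- \frac{4649124955}{7587748} \approx -612.71$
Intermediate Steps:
$C = 0$
$q = \frac{31671}{4}$ ($q = - \frac{6 \left(-10557\right)}{8} = \left(- \frac{1}{8}\right) \left(-63342\right) = \frac{31671}{4} \approx 7917.8$)
$b{\left(L \right)} = 49$ ($b{\left(L \right)} = \left(0 - 7\right)^{2} = \left(-7\right)^{2} = 49$)
$\frac{q}{-38713} - \frac{30013}{b{\left(\left(0 + 5\right)^{2} \right)}} = \frac{31671}{4 \left(-38713\right)} - \frac{30013}{49} = \frac{31671}{4} \left(- \frac{1}{38713}\right) - \frac{30013}{49} = - \frac{31671}{154852} - \frac{30013}{49} = - \frac{4649124955}{7587748}$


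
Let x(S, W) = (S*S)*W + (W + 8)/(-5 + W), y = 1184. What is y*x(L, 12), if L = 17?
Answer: 28766464/7 ≈ 4.1095e+6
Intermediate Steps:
x(S, W) = W*S² + (8 + W)/(-5 + W) (x(S, W) = S²*W + (8 + W)/(-5 + W) = W*S² + (8 + W)/(-5 + W))
y*x(L, 12) = 1184*((8 + 12 + 17²*12² - 5*12*17²)/(-5 + 12)) = 1184*((8 + 12 + 289*144 - 5*12*289)/7) = 1184*((8 + 12 + 41616 - 17340)/7) = 1184*((⅐)*24296) = 1184*(24296/7) = 28766464/7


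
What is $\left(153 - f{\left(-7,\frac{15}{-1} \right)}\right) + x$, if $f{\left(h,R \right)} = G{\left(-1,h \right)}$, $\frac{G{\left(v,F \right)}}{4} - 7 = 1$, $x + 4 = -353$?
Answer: $-236$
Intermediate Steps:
$x = -357$ ($x = -4 - 353 = -357$)
$G{\left(v,F \right)} = 32$ ($G{\left(v,F \right)} = 28 + 4 \cdot 1 = 28 + 4 = 32$)
$f{\left(h,R \right)} = 32$
$\left(153 - f{\left(-7,\frac{15}{-1} \right)}\right) + x = \left(153 - 32\right) - 357 = 121 - 357 = -236$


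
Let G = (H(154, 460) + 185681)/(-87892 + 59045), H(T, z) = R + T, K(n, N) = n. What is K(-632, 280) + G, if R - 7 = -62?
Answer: -2631012/4121 ≈ -638.44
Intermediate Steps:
R = -55 (R = 7 - 62 = -55)
H(T, z) = -55 + T
G = -26540/4121 (G = ((-55 + 154) + 185681)/(-87892 + 59045) = (99 + 185681)/(-28847) = 185780*(-1/28847) = -26540/4121 ≈ -6.4402)
K(-632, 280) + G = -632 - 26540/4121 = -2631012/4121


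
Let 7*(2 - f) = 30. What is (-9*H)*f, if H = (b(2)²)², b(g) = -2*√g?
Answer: 9216/7 ≈ 1316.6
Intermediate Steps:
f = -16/7 (f = 2 - ⅐*30 = 2 - 30/7 = -16/7 ≈ -2.2857)
H = 64 (H = ((-2*√2)²)² = 8² = 64)
(-9*H)*f = -9*64*(-16/7) = -576*(-16/7) = 9216/7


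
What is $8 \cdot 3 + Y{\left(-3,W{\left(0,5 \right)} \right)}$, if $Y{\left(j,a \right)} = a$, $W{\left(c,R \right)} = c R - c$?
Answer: $24$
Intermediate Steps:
$W{\left(c,R \right)} = - c + R c$ ($W{\left(c,R \right)} = R c - c = - c + R c$)
$8 \cdot 3 + Y{\left(-3,W{\left(0,5 \right)} \right)} = 8 \cdot 3 + 0 \left(-1 + 5\right) = 24 + 0 \cdot 4 = 24 + 0 = 24$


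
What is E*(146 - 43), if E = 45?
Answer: 4635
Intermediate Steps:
E*(146 - 43) = 45*(146 - 43) = 45*103 = 4635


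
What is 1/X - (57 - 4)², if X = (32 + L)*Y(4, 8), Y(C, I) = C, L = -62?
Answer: -337081/120 ≈ -2809.0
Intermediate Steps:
X = -120 (X = (32 - 62)*4 = -30*4 = -120)
1/X - (57 - 4)² = 1/(-120) - (57 - 4)² = -1/120 - 1*53² = -1/120 - 1*2809 = -1/120 - 2809 = -337081/120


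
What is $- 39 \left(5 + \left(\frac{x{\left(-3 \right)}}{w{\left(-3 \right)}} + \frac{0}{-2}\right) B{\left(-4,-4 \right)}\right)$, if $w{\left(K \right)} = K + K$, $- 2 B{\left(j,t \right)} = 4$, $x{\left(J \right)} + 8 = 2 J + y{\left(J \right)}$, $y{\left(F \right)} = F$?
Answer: $26$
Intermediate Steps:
$x{\left(J \right)} = -8 + 3 J$ ($x{\left(J \right)} = -8 + \left(2 J + J\right) = -8 + 3 J$)
$B{\left(j,t \right)} = -2$ ($B{\left(j,t \right)} = \left(- \frac{1}{2}\right) 4 = -2$)
$w{\left(K \right)} = 2 K$
$- 39 \left(5 + \left(\frac{x{\left(-3 \right)}}{w{\left(-3 \right)}} + \frac{0}{-2}\right) B{\left(-4,-4 \right)}\right) = - 39 \left(5 + \left(\frac{-8 + 3 \left(-3\right)}{2 \left(-3\right)} + \frac{0}{-2}\right) \left(-2\right)\right) = - 39 \left(5 + \left(\frac{-8 - 9}{-6} + 0 \left(- \frac{1}{2}\right)\right) \left(-2\right)\right) = - 39 \left(5 + \left(\left(-17\right) \left(- \frac{1}{6}\right) + 0\right) \left(-2\right)\right) = - 39 \left(5 + \left(\frac{17}{6} + 0\right) \left(-2\right)\right) = - 39 \left(5 + \frac{17}{6} \left(-2\right)\right) = - 39 \left(5 - \frac{17}{3}\right) = \left(-39\right) \left(- \frac{2}{3}\right) = 26$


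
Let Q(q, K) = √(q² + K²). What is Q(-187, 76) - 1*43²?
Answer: -1849 + √40745 ≈ -1647.1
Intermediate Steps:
Q(q, K) = √(K² + q²)
Q(-187, 76) - 1*43² = √(76² + (-187)²) - 1*43² = √(5776 + 34969) - 1*1849 = √40745 - 1849 = -1849 + √40745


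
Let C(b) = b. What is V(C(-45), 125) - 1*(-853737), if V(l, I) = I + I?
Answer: 853987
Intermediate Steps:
V(l, I) = 2*I
V(C(-45), 125) - 1*(-853737) = 2*125 - 1*(-853737) = 250 + 853737 = 853987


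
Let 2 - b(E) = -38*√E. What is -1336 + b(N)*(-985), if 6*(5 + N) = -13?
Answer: -3306 - 18715*I*√258/3 ≈ -3306.0 - 1.002e+5*I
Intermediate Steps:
N = -43/6 (N = -5 + (⅙)*(-13) = -5 - 13/6 = -43/6 ≈ -7.1667)
b(E) = 2 + 38*√E (b(E) = 2 - (-38)*√E = 2 + 38*√E)
-1336 + b(N)*(-985) = -1336 + (2 + 38*√(-43/6))*(-985) = -1336 + (2 + 38*(I*√258/6))*(-985) = -1336 + (2 + 19*I*√258/3)*(-985) = -1336 + (-1970 - 18715*I*√258/3) = -3306 - 18715*I*√258/3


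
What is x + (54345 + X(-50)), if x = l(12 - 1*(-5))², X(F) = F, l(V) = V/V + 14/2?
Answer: 54359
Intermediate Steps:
l(V) = 8 (l(V) = 1 + 14*(½) = 1 + 7 = 8)
x = 64 (x = 8² = 64)
x + (54345 + X(-50)) = 64 + (54345 - 50) = 64 + 54295 = 54359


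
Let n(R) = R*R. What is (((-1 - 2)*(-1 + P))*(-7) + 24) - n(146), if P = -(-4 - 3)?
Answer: -21166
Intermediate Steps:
n(R) = R²
P = 7 (P = -1*(-7) = 7)
(((-1 - 2)*(-1 + P))*(-7) + 24) - n(146) = (((-1 - 2)*(-1 + 7))*(-7) + 24) - 1*146² = (-3*6*(-7) + 24) - 1*21316 = (-18*(-7) + 24) - 21316 = (126 + 24) - 21316 = 150 - 21316 = -21166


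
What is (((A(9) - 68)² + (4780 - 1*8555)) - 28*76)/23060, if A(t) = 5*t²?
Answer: 53833/11530 ≈ 4.6690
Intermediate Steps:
(((A(9) - 68)² + (4780 - 1*8555)) - 28*76)/23060 = (((5*9² - 68)² + (4780 - 1*8555)) - 28*76)/23060 = (((5*81 - 68)² + (4780 - 8555)) - 2128)*(1/23060) = (((405 - 68)² - 3775) - 2128)*(1/23060) = ((337² - 3775) - 2128)*(1/23060) = ((113569 - 3775) - 2128)*(1/23060) = (109794 - 2128)*(1/23060) = 107666*(1/23060) = 53833/11530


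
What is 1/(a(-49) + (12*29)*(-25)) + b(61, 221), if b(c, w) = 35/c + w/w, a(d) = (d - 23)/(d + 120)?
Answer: 59301781/37684092 ≈ 1.5737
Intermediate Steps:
a(d) = (-23 + d)/(120 + d)
b(c, w) = 1 + 35/c (b(c, w) = 35/c + 1 = 1 + 35/c)
1/(a(-49) + (12*29)*(-25)) + b(61, 221) = 1/((-23 - 49)/(120 - 49) + (12*29)*(-25)) + (35 + 61)/61 = 1/(-72/71 + 348*(-25)) + (1/61)*96 = 1/((1/71)*(-72) - 8700) + 96/61 = 1/(-72/71 - 8700) + 96/61 = 1/(-617772/71) + 96/61 = -71/617772 + 96/61 = 59301781/37684092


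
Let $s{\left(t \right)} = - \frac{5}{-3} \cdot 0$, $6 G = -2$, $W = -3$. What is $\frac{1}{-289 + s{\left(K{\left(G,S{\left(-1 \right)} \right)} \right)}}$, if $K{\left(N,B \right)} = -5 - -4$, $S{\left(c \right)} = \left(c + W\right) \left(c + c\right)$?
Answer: $- \frac{1}{289} \approx -0.0034602$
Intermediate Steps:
$S{\left(c \right)} = 2 c \left(-3 + c\right)$ ($S{\left(c \right)} = \left(c - 3\right) \left(c + c\right) = \left(-3 + c\right) 2 c = 2 c \left(-3 + c\right)$)
$G = - \frac{1}{3}$ ($G = \frac{1}{6} \left(-2\right) = - \frac{1}{3} \approx -0.33333$)
$K{\left(N,B \right)} = -1$ ($K{\left(N,B \right)} = -5 + 4 = -1$)
$s{\left(t \right)} = 0$ ($s{\left(t \right)} = \left(-5\right) \left(- \frac{1}{3}\right) 0 = \frac{5}{3} \cdot 0 = 0$)
$\frac{1}{-289 + s{\left(K{\left(G,S{\left(-1 \right)} \right)} \right)}} = \frac{1}{-289 + 0} = \frac{1}{-289} = - \frac{1}{289}$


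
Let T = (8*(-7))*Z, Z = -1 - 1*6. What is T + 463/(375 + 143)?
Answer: 203519/518 ≈ 392.89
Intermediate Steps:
Z = -7 (Z = -1 - 6 = -7)
T = 392 (T = (8*(-7))*(-7) = -56*(-7) = 392)
T + 463/(375 + 143) = 392 + 463/(375 + 143) = 392 + 463/518 = 203519/518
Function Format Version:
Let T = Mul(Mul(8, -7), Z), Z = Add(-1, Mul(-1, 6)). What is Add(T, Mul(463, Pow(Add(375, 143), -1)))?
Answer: Rational(203519, 518) ≈ 392.89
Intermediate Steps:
Z = -7 (Z = Add(-1, -6) = -7)
T = 392 (T = Mul(Mul(8, -7), -7) = Mul(-56, -7) = 392)
Add(T, Mul(463, Pow(Add(375, 143), -1))) = Add(392, Mul(463, Pow(Add(375, 143), -1))) = Add(392, Mul(463, Pow(518, -1))) = Add(392, Mul(463, Rational(1, 518))) = Add(392, Rational(463, 518)) = Rational(203519, 518)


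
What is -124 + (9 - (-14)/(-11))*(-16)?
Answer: -2724/11 ≈ -247.64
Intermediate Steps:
-124 + (9 - (-14)/(-11))*(-16) = -124 + (9 - (-14)*(-1)/11)*(-16) = -124 + (9 - 1*14/11)*(-16) = -124 + (9 - 14/11)*(-16) = -124 + (85/11)*(-16) = -124 - 1360/11 = -2724/11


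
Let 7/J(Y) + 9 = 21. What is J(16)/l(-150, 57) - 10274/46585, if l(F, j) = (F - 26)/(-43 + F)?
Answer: 340807/813120 ≈ 0.41914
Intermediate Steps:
J(Y) = 7/12 (J(Y) = 7/(-9 + 21) = 7/12)
l(F, j) = (-26 + F)/(-43 + F)
J(16)/l(-150, 57) - 10274/46585 = 7/(12*(((-26 - 150)/(-43 - 150)))) - 10274/46585 = 7/(12*((-176/(-193)))) - 10274*1/46585 = 7/(12*((-1/193*(-176)))) - 934/4235 = 7/(12*(176/193)) - 934/4235 = (7/12)*(193/176) - 934/4235 = 1351/2112 - 934/4235 = 340807/813120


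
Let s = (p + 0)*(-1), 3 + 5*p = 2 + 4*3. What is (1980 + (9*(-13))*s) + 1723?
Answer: 19802/5 ≈ 3960.4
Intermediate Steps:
p = 11/5 (p = -⅗ + (2 + 4*3)/5 = -⅗ + (2 + 12)/5 = -⅗ + (⅕)*14 = -⅗ + 14/5 = 11/5 ≈ 2.2000)
s = -11/5 (s = (11/5 + 0)*(-1) = (11/5)*(-1) = -11/5 ≈ -2.2000)
(1980 + (9*(-13))*s) + 1723 = (1980 + (9*(-13))*(-11/5)) + 1723 = (1980 - 117*(-11/5)) + 1723 = (1980 + 1287/5) + 1723 = 11187/5 + 1723 = 19802/5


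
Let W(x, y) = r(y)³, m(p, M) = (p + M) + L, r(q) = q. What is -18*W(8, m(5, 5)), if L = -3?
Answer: -6174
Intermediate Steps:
m(p, M) = -3 + M + p (m(p, M) = (p + M) - 3 = (M + p) - 3 = -3 + M + p)
W(x, y) = y³
-18*W(8, m(5, 5)) = -18*(-3 + 5 + 5)³ = -18*7³ = -18*343 = -6174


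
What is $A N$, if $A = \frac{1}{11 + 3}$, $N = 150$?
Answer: $\frac{75}{7} \approx 10.714$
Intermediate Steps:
$A = \frac{1}{14} \approx 0.071429$
$A N = \frac{1}{14} \cdot 150 = \frac{75}{7}$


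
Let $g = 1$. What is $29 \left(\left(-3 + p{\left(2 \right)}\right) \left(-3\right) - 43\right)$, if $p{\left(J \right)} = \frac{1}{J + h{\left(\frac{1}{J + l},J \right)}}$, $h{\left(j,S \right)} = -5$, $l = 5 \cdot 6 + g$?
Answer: $-957$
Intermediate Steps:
$l = 31$ ($l = 5 \cdot 6 + 1 = 30 + 1 = 31$)
$p{\left(J \right)} = \frac{1}{-5 + J}$ ($p{\left(J \right)} = \frac{1}{J - 5} = \frac{1}{-5 + J}$)
$29 \left(\left(-3 + p{\left(2 \right)}\right) \left(-3\right) - 43\right) = 29 \left(\left(-3 + \frac{1}{-5 + 2}\right) \left(-3\right) - 43\right) = 29 \left(\left(-3 + \frac{1}{-3}\right) \left(-3\right) - 43\right) = 29 \left(\left(-3 - \frac{1}{3}\right) \left(-3\right) - 43\right) = 29 \left(\left(- \frac{10}{3}\right) \left(-3\right) - 43\right) = 29 \left(10 - 43\right) = 29 \left(-33\right) = -957$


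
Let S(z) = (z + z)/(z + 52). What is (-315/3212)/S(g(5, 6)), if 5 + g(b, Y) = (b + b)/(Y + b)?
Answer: 3689/6424 ≈ 0.57425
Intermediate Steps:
g(b, Y) = -5 + 2*b/(Y + b) (g(b, Y) = -5 + (b + b)/(Y + b) = -5 + (2*b)/(Y + b) = -5 + 2*b/(Y + b))
S(z) = 2*z/(52 + z) (S(z) = (2*z)/(52 + z) = 2*z/(52 + z))
(-315/3212)/S(g(5, 6)) = (-315/3212)/((2*((-5*6 - 3*5)/(6 + 5))/(52 + (-5*6 - 3*5)/(6 + 5)))) = (-315*1/3212)/((2*((-30 - 15)/11)/(52 + (-30 - 15)/11))) = -315/(3212*(2*((1/11)*(-45))/(52 + (1/11)*(-45)))) = -315/(3212*(2*(-45/11)/(52 - 45/11))) = -315/(3212*(2*(-45/11)/(527/11))) = -315/(3212*(2*(-45/11)*(11/527))) = -315/(3212*(-90/527)) = -315/3212*(-527/90) = 3689/6424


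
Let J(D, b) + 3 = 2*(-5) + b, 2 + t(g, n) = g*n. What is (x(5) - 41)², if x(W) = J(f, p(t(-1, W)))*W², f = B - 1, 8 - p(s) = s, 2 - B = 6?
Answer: 81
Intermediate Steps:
B = -4 (B = 2 - 1*6 = 2 - 6 = -4)
t(g, n) = -2 + g*n
p(s) = 8 - s
f = -5 (f = -4 - 1 = -5)
J(D, b) = -13 + b (J(D, b) = -3 + (2*(-5) + b) = -3 + (-10 + b) = -13 + b)
x(W) = W²*(-3 + W) (x(W) = (-13 + (8 - (-2 - W)))*W² = (-13 + (8 + (2 + W)))*W² = (-13 + (10 + W))*W² = (-3 + W)*W² = W²*(-3 + W))
(x(5) - 41)² = (5²*(-3 + 5) - 41)² = (25*2 - 41)² = (50 - 41)² = 9² = 81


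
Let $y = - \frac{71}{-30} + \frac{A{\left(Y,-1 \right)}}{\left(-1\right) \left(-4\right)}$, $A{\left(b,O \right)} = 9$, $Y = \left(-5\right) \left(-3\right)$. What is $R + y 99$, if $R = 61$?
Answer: $\frac{10361}{20} \approx 518.05$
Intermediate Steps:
$Y = 15$
$y = \frac{277}{60}$ ($y = - \frac{71}{-30} + \frac{9}{\left(-1\right) \left(-4\right)} = \left(-71\right) \left(- \frac{1}{30}\right) + \frac{9}{4} = \frac{71}{30} + 9 \cdot \frac{1}{4} = \frac{71}{30} + \frac{9}{4} = \frac{277}{60} \approx 4.6167$)
$R + y 99 = 61 + \frac{277}{60} \cdot 99 = 61 + \frac{9141}{20} = \frac{10361}{20}$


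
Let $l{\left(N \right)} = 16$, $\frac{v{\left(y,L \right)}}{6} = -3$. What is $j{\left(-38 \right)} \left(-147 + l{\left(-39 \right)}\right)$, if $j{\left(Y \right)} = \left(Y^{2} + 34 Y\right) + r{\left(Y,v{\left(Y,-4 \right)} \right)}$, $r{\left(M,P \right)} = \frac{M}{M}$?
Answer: $-20043$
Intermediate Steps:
$v{\left(y,L \right)} = -18$ ($v{\left(y,L \right)} = 6 \left(-3\right) = -18$)
$r{\left(M,P \right)} = 1$
$j{\left(Y \right)} = 1 + Y^{2} + 34 Y$ ($j{\left(Y \right)} = \left(Y^{2} + 34 Y\right) + 1 = 1 + Y^{2} + 34 Y$)
$j{\left(-38 \right)} \left(-147 + l{\left(-39 \right)}\right) = \left(1 + \left(-38\right)^{2} + 34 \left(-38\right)\right) \left(-147 + 16\right) = \left(1 + 1444 - 1292\right) \left(-131\right) = 153 \left(-131\right) = -20043$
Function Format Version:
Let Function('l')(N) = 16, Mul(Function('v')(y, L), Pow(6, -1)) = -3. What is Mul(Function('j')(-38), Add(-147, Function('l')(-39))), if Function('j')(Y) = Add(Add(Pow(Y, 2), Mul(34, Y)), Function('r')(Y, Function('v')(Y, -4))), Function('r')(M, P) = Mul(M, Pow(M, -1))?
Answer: -20043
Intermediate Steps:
Function('v')(y, L) = -18 (Function('v')(y, L) = Mul(6, -3) = -18)
Function('r')(M, P) = 1
Function('j')(Y) = Add(1, Pow(Y, 2), Mul(34, Y)) (Function('j')(Y) = Add(Add(Pow(Y, 2), Mul(34, Y)), 1) = Add(1, Pow(Y, 2), Mul(34, Y)))
Mul(Function('j')(-38), Add(-147, Function('l')(-39))) = Mul(Add(1, Pow(-38, 2), Mul(34, -38)), Add(-147, 16)) = Mul(Add(1, 1444, -1292), -131) = Mul(153, -131) = -20043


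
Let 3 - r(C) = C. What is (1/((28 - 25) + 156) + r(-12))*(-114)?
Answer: -90668/53 ≈ -1710.7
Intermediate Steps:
r(C) = 3 - C
(1/((28 - 25) + 156) + r(-12))*(-114) = (1/((28 - 25) + 156) + (3 - 1*(-12)))*(-114) = (1/(3 + 156) + (3 + 12))*(-114) = (1/159 + 15)*(-114) = (2386/159)*(-114) = -90668/53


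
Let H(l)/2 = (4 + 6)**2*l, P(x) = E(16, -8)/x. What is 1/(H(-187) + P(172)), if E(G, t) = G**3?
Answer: -43/1607176 ≈ -2.6755e-5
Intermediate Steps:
P(x) = 4096/x (P(x) = 16**3/x = 4096/x)
H(l) = 200*l (H(l) = 2*((4 + 6)**2*l) = 2*(10**2*l) = 2*(100*l) = 200*l)
1/(H(-187) + P(172)) = 1/(200*(-187) + 4096/172) = 1/(-37400 + 4096*(1/172)) = 1/(-37400 + 1024/43) = 1/(-1607176/43) = -43/1607176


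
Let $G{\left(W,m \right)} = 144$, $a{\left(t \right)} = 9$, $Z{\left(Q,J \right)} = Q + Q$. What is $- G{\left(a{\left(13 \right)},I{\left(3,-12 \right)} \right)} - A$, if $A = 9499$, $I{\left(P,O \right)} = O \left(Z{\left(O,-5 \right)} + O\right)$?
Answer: $-9643$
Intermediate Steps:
$Z{\left(Q,J \right)} = 2 Q$
$I{\left(P,O \right)} = 3 O^{2}$ ($I{\left(P,O \right)} = O \left(2 O + O\right) = O 3 O = 3 O^{2}$)
$- G{\left(a{\left(13 \right)},I{\left(3,-12 \right)} \right)} - A = \left(-1\right) 144 - 9499 = -144 - 9499 = -9643$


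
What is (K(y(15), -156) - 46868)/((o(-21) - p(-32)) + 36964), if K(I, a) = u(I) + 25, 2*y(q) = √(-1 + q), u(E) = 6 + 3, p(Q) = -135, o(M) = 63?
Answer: -23417/18581 ≈ -1.2603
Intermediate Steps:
u(E) = 9
y(q) = √(-1 + q)/2
K(I, a) = 34 (K(I, a) = 9 + 25 = 34)
(K(y(15), -156) - 46868)/((o(-21) - p(-32)) + 36964) = (34 - 46868)/((63 - 1*(-135)) + 36964) = -46834/((63 + 135) + 36964) = -46834/(198 + 36964) = -46834/37162 = -46834*1/37162 = -23417/18581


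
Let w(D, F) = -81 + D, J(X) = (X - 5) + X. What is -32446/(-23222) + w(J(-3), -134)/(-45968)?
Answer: 10982457/7849036 ≈ 1.3992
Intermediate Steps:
J(X) = -5 + 2*X (J(X) = (-5 + X) + X = -5 + 2*X)
-32446/(-23222) + w(J(-3), -134)/(-45968) = -32446/(-23222) + (-81 + (-5 + 2*(-3)))/(-45968) = -32446*(-1/23222) + (-81 + (-5 - 6))*(-1/45968) = 16223/11611 + (-81 - 11)*(-1/45968) = 16223/11611 - 92*(-1/45968) = 16223/11611 + 23/11492 = 10982457/7849036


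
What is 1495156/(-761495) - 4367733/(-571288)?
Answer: 2471842159907/435032955560 ≈ 5.6820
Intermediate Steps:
1495156/(-761495) - 4367733/(-571288) = 1495156*(-1/761495) - 4367733*(-1/571288) = -1495156/761495 + 4367733/571288 = 2471842159907/435032955560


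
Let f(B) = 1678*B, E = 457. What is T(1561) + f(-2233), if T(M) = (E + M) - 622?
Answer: -3745578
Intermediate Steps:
T(M) = -165 + M (T(M) = (457 + M) - 622 = -165 + M)
T(1561) + f(-2233) = (-165 + 1561) + 1678*(-2233) = 1396 - 3746974 = -3745578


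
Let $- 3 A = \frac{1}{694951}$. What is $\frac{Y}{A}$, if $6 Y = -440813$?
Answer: $\frac{306343435163}{2} \approx 1.5317 \cdot 10^{11}$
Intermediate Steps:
$A = - \frac{1}{2084853}$ ($A = - \frac{1}{3 \cdot 694951} = \left(- \frac{1}{3}\right) \frac{1}{694951} = - \frac{1}{2084853} \approx -4.7965 \cdot 10^{-7}$)
$Y = - \frac{440813}{6}$ ($Y = \frac{1}{6} \left(-440813\right) = - \frac{440813}{6} \approx -73469.0$)
$\frac{Y}{A} = - \frac{440813}{6 \left(- \frac{1}{2084853}\right)} = \left(- \frac{440813}{6}\right) \left(-2084853\right) = \frac{306343435163}{2}$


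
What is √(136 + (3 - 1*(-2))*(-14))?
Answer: √66 ≈ 8.1240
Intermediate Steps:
√(136 + (3 - 1*(-2))*(-14)) = √(136 + (3 + 2)*(-14)) = √(136 + 5*(-14)) = √(136 - 70) = √66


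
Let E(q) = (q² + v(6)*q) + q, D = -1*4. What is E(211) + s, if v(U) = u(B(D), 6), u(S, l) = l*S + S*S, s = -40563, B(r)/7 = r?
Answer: 134145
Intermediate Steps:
D = -4
B(r) = 7*r
u(S, l) = S² + S*l (u(S, l) = S*l + S² = S² + S*l)
v(U) = 616 (v(U) = (7*(-4))*(7*(-4) + 6) = -28*(-28 + 6) = -28*(-22) = 616)
E(q) = q² + 617*q (E(q) = (q² + 616*q) + q = q² + 617*q)
E(211) + s = 211*(617 + 211) - 40563 = 211*828 - 40563 = 174708 - 40563 = 134145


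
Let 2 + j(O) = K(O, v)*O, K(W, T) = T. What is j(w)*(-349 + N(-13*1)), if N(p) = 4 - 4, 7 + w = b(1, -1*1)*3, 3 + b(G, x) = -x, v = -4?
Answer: -17450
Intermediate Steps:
b(G, x) = -3 - x
w = -13 (w = -7 + (-3 - (-1))*3 = -7 + (-3 - 1*(-1))*3 = -7 + (-3 + 1)*3 = -7 - 2*3 = -7 - 6 = -13)
N(p) = 0
j(O) = -2 - 4*O
j(w)*(-349 + N(-13*1)) = (-2 - 4*(-13))*(-349 + 0) = (-2 + 52)*(-349) = 50*(-349) = -17450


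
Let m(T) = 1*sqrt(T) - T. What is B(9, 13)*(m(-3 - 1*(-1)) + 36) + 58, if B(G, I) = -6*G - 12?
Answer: -2450 - 66*I*sqrt(2) ≈ -2450.0 - 93.338*I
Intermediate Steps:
B(G, I) = -12 - 6*G
m(T) = sqrt(T) - T
B(9, 13)*(m(-3 - 1*(-1)) + 36) + 58 = (-12 - 6*9)*((sqrt(-3 - 1*(-1)) - (-3 - 1*(-1))) + 36) + 58 = (-12 - 54)*((sqrt(-3 + 1) - (-3 + 1)) + 36) + 58 = -66*((sqrt(-2) - 1*(-2)) + 36) + 58 = -66*((I*sqrt(2) + 2) + 36) + 58 = -66*((2 + I*sqrt(2)) + 36) + 58 = -66*(38 + I*sqrt(2)) + 58 = (-2508 - 66*I*sqrt(2)) + 58 = -2450 - 66*I*sqrt(2)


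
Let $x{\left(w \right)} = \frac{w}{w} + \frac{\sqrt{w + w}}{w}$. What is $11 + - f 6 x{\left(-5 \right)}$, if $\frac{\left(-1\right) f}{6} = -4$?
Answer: $-133 + \frac{144 i \sqrt{10}}{5} \approx -133.0 + 91.074 i$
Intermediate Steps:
$f = 24$ ($f = \left(-6\right) \left(-4\right) = 24$)
$x{\left(w \right)} = 1 + \frac{\sqrt{2}}{\sqrt{w}}$ ($x{\left(w \right)} = 1 + \frac{\sqrt{2 w}}{w} = 1 + \frac{\sqrt{2} \sqrt{w}}{w} = 1 + \frac{\sqrt{2}}{\sqrt{w}}$)
$11 + - f 6 x{\left(-5 \right)} = 11 + \left(-1\right) 24 \cdot 6 \left(1 + \frac{\sqrt{2}}{i \sqrt{5}}\right) = 11 + \left(-24\right) 6 \left(1 + \sqrt{2} \left(- \frac{i \sqrt{5}}{5}\right)\right) = 11 - 144 \left(1 - \frac{i \sqrt{10}}{5}\right) = 11 - \left(144 - \frac{144 i \sqrt{10}}{5}\right) = -133 + \frac{144 i \sqrt{10}}{5}$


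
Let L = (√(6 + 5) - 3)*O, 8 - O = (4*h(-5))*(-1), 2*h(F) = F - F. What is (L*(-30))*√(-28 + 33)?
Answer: 240*√5*(3 - √11) ≈ -169.92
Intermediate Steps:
h(F) = 0 (h(F) = (F - F)/2 = (½)*0 = 0)
O = 8 (O = 8 - 4*0*(-1) = 8 - 0*(-1) = 8 - 1*0 = 8 + 0 = 8)
L = -24 + 8*√11 (L = (√(6 + 5) - 3)*8 = (√11 - 3)*8 = (-3 + √11)*8 = -24 + 8*√11 ≈ 2.5330)
(L*(-30))*√(-28 + 33) = ((-24 + 8*√11)*(-30))*√(-28 + 33) = (720 - 240*√11)*√5 = √5*(720 - 240*√11)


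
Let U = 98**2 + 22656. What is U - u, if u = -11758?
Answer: 44018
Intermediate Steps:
U = 32260 (U = 9604 + 22656 = 32260)
U - u = 32260 - 1*(-11758) = 32260 + 11758 = 44018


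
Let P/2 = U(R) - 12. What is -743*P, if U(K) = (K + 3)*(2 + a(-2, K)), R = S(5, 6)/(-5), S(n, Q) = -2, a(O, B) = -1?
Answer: 63898/5 ≈ 12780.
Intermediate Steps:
R = 2/5 (R = -2/(-5) = -2*(-1/5) = 2/5 ≈ 0.40000)
U(K) = 3 + K (U(K) = (K + 3)*(2 - 1) = (3 + K)*1 = 3 + K)
P = -86/5 (P = 2*((3 + 2/5) - 12) = 2*(17/5 - 12) = 2*(-43/5) = -86/5 ≈ -17.200)
-743*P = -743*(-86/5) = 63898/5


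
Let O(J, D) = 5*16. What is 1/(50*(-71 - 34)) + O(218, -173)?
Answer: 419999/5250 ≈ 80.000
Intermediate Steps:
O(J, D) = 80
1/(50*(-71 - 34)) + O(218, -173) = 1/(50*(-71 - 34)) + 80 = 1/(50*(-105)) + 80 = 1/(-5250) + 80 = -1/5250 + 80 = 419999/5250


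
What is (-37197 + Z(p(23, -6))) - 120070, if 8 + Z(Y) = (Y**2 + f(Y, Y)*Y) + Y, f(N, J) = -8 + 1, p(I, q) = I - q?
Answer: -156608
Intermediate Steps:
f(N, J) = -7
Z(Y) = -8 + Y**2 - 6*Y (Z(Y) = -8 + ((Y**2 - 7*Y) + Y) = -8 + (Y**2 - 6*Y) = -8 + Y**2 - 6*Y)
(-37197 + Z(p(23, -6))) - 120070 = (-37197 + (-8 + (23 - 1*(-6))**2 - 6*(23 - 1*(-6)))) - 120070 = (-37197 + (-8 + (23 + 6)**2 - 6*(23 + 6))) - 120070 = (-37197 + (-8 + 29**2 - 6*29)) - 120070 = (-37197 + (-8 + 841 - 174)) - 120070 = (-37197 + 659) - 120070 = -36538 - 120070 = -156608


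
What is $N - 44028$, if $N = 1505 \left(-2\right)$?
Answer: $-47038$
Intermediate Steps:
$N = -3010$
$N - 44028 = -3010 - 44028 = -47038$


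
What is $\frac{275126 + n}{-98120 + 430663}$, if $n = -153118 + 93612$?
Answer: $\frac{215620}{332543} \approx 0.6484$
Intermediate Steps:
$n = -59506$
$\frac{275126 + n}{-98120 + 430663} = \frac{275126 - 59506}{-98120 + 430663} = \frac{215620}{332543}$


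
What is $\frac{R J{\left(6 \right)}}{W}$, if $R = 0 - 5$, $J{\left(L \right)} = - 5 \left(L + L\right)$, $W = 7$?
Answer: $\frac{300}{7} \approx 42.857$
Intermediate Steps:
$J{\left(L \right)} = - 10 L$ ($J{\left(L \right)} = - 5 \cdot 2 L = - 10 L$)
$R = -5$ ($R = 0 - 5 = -5$)
$\frac{R J{\left(6 \right)}}{W} = \frac{\left(-5\right) \left(\left(-10\right) 6\right)}{7} = \left(-5\right) \left(-60\right) \frac{1}{7} = 300 \cdot \frac{1}{7} = \frac{300}{7}$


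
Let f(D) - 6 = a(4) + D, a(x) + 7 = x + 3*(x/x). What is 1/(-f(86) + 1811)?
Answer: 1/1719 ≈ 0.00058173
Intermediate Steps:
a(x) = -4 + x (a(x) = -7 + (x + 3*(x/x)) = -7 + (x + 3*1) = -7 + (x + 3) = -7 + (3 + x) = -4 + x)
f(D) = 6 + D (f(D) = 6 + ((-4 + 4) + D) = 6 + (0 + D) = 6 + D)
1/(-f(86) + 1811) = 1/(-(6 + 86) + 1811) = 1/(-1*92 + 1811) = 1/(-92 + 1811) = 1/1719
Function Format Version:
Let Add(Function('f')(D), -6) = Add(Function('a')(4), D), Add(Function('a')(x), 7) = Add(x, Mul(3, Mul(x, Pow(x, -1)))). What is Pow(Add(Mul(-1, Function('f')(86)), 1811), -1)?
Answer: Rational(1, 1719) ≈ 0.00058173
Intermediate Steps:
Function('a')(x) = Add(-4, x) (Function('a')(x) = Add(-7, Add(x, Mul(3, Mul(x, Pow(x, -1))))) = Add(-7, Add(x, Mul(3, 1))) = Add(-7, Add(x, 3)) = Add(-7, Add(3, x)) = Add(-4, x))
Function('f')(D) = Add(6, D) (Function('f')(D) = Add(6, Add(Add(-4, 4), D)) = Add(6, Add(0, D)) = Add(6, D))
Pow(Add(Mul(-1, Function('f')(86)), 1811), -1) = Pow(Add(Mul(-1, Add(6, 86)), 1811), -1) = Pow(Add(Mul(-1, 92), 1811), -1) = Pow(Add(-92, 1811), -1) = Pow(1719, -1) = Rational(1, 1719)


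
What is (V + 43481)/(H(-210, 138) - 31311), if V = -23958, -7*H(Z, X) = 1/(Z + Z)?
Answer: -57397620/92054339 ≈ -0.62352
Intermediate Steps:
H(Z, X) = -1/(14*Z) (H(Z, X) = -1/(7*(Z + Z)) = -1/(2*Z)/7 = -1/(14*Z))
(V + 43481)/(H(-210, 138) - 31311) = (-23958 + 43481)/(-1/14/(-210) - 31311) = 19523/(-1/14*(-1/210) - 31311) = 19523/(1/2940 - 31311) = 19523/(-92054339/2940) = 19523*(-2940/92054339) = -57397620/92054339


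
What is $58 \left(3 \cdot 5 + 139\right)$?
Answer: $8932$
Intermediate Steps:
$58 \left(3 \cdot 5 + 139\right) = 58 \left(15 + 139\right) = 58 \cdot 154 = 8932$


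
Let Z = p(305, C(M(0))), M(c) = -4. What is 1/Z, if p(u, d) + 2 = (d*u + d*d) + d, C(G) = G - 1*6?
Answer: -1/2962 ≈ -0.00033761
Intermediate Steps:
C(G) = -6 + G (C(G) = G - 6 = -6 + G)
p(u, d) = -2 + d + d² + d*u (p(u, d) = -2 + ((d*u + d*d) + d) = -2 + ((d*u + d²) + d) = -2 + ((d² + d*u) + d) = -2 + (d + d² + d*u) = -2 + d + d² + d*u)
Z = -2962 (Z = -2 + (-6 - 4) + (-6 - 4)² + (-6 - 4)*305 = -2 - 10 + (-10)² - 10*305 = -2 - 10 + 100 - 3050 = -2962)
1/Z = 1/(-2962) = -1/2962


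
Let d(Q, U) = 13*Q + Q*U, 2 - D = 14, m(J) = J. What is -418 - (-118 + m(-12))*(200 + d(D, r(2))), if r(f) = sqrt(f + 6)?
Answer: 5302 - 3120*sqrt(2) ≈ 889.65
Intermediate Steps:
r(f) = sqrt(6 + f)
D = -12 (D = 2 - 1*14 = 2 - 14 = -12)
-418 - (-118 + m(-12))*(200 + d(D, r(2))) = -418 - (-118 - 12)*(200 - 12*(13 + sqrt(6 + 2))) = -418 - (-130)*(200 - 12*(13 + sqrt(8))) = -418 - (-130)*(200 - 12*(13 + 2*sqrt(2))) = -418 - (-130)*(200 + (-156 - 24*sqrt(2))) = -418 - (-130)*(44 - 24*sqrt(2)) = -418 - (-5720 + 3120*sqrt(2)) = -418 + (5720 - 3120*sqrt(2)) = 5302 - 3120*sqrt(2)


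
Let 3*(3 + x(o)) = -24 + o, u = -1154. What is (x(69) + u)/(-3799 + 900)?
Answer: 1142/2899 ≈ 0.39393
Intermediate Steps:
x(o) = -11 + o/3 (x(o) = -3 + (-24 + o)/3 = -3 + (-8 + o/3) = -11 + o/3)
(x(69) + u)/(-3799 + 900) = ((-11 + (1/3)*69) - 1154)/(-3799 + 900) = ((-11 + 23) - 1154)/(-2899) = (12 - 1154)*(-1/2899) = -1142*(-1/2899) = 1142/2899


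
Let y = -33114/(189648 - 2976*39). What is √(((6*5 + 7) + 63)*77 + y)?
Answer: √289514043546/6132 ≈ 87.747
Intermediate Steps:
y = -5519/12264 (y = -33114/(189648 - 1*116064) = -33114/(189648 - 116064) = -33114/73584 = -33114*1/73584 = -5519/12264 ≈ -0.45002)
√(((6*5 + 7) + 63)*77 + y) = √(((6*5 + 7) + 63)*77 - 5519/12264) = √(((30 + 7) + 63)*77 - 5519/12264) = √((37 + 63)*77 - 5519/12264) = √(100*77 - 5519/12264) = √(7700 - 5519/12264) = √(94427281/12264) = √289514043546/6132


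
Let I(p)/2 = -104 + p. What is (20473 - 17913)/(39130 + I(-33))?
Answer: 320/4857 ≈ 0.065884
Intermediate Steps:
I(p) = -208 + 2*p (I(p) = 2*(-104 + p) = -208 + 2*p)
(20473 - 17913)/(39130 + I(-33)) = (20473 - 17913)/(39130 + (-208 + 2*(-33))) = 2560/(39130 + (-208 - 66)) = 2560/(39130 - 274) = 2560/38856 = 2560*(1/38856) = 320/4857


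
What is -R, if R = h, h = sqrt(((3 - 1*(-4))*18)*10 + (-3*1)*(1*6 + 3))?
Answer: -3*sqrt(137) ≈ -35.114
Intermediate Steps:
h = 3*sqrt(137) (h = sqrt(((3 + 4)*18)*10 - 3*(6 + 3)) = sqrt((7*18)*10 - 3*9) = sqrt(126*10 - 27) = sqrt(1260 - 27) = sqrt(1233) = 3*sqrt(137) ≈ 35.114)
R = 3*sqrt(137) ≈ 35.114
-R = -3*sqrt(137)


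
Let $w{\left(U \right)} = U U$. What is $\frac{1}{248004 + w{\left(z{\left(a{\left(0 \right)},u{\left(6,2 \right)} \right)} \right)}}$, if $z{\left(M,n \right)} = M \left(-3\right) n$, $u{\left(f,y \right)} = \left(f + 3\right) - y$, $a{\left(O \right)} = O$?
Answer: $\frac{1}{248004} \approx 4.0322 \cdot 10^{-6}$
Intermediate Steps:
$u{\left(f,y \right)} = 3 + f - y$ ($u{\left(f,y \right)} = \left(3 + f\right) - y = 3 + f - y$)
$z{\left(M,n \right)} = - 3 M n$
$w{\left(U \right)} = U^{2}$
$\frac{1}{248004 + w{\left(z{\left(a{\left(0 \right)},u{\left(6,2 \right)} \right)} \right)}} = \frac{1}{248004 + \left(\left(-3\right) 0 \left(3 + 6 - 2\right)\right)^{2}} = \frac{1}{248004 + \left(\left(-3\right) 0 \cdot 7\right)^{2}} = \frac{1}{248004 + 0^{2}} = \frac{1}{248004 + 0} = \frac{1}{248004}$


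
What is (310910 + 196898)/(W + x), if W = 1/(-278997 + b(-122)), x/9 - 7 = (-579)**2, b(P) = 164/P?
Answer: 8642333063392/51349966667507 ≈ 0.16830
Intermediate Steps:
x = 3017232 (x = 63 + 9*(-579)**2 = 63 + 9*335241 = 63 + 3017169 = 3017232)
W = -61/17018899 (W = 1/(-278997 + 164/(-122)) = 1/(-278997 + 164*(-1/122)) = 1/(-278997 - 82/61) = 1/(-17018899/61) = -61/17018899 ≈ -3.5842e-6)
(310910 + 196898)/(W + x) = (310910 + 196898)/(-61/17018899 + 3017232) = 507808/(51349966667507/17018899) = 507808*(17018899/51349966667507) = 8642333063392/51349966667507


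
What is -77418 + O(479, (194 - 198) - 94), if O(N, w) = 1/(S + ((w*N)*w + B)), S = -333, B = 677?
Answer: -356173895879/4600660 ≈ -77418.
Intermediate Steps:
O(N, w) = 1/(344 + N*w²) (O(N, w) = 1/(-333 + ((w*N)*w + 677)) = 1/(-333 + ((N*w)*w + 677)) = 1/(-333 + (N*w² + 677)) = 1/(-333 + (677 + N*w²)) = 1/(344 + N*w²))
-77418 + O(479, (194 - 198) - 94) = -77418 + 1/(344 + 479*((194 - 198) - 94)²) = -77418 + 1/(344 + 479*(-4 - 94)²) = -77418 + 1/(344 + 479*(-98)²) = -77418 + 1/(344 + 479*9604) = -77418 + 1/(344 + 4600316) = -77418 + 1/4600660 = -356173895879/4600660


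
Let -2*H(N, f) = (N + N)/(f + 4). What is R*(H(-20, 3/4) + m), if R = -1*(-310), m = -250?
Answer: -1447700/19 ≈ -76195.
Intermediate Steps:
H(N, f) = -N/(4 + f) (H(N, f) = -(N + N)/(2*(f + 4)) = -2*N/(2*(4 + f)) = -N/(4 + f))
R = 310
R*(H(-20, 3/4) + m) = 310*(-1*(-20)/(4 + 3/4) - 250) = 310*(-1*(-20)/(4 + 3*(¼)) - 250) = 310*(-1*(-20)/(4 + ¾) - 250) = 310*(-1*(-20)/19/4 - 250) = 310*(-1*(-20)*4/19 - 250) = 310*(80/19 - 250) = 310*(-4670/19) = -1447700/19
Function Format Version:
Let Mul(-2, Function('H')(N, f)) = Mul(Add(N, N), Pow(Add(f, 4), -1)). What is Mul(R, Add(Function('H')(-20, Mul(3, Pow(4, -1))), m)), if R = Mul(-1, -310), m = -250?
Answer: Rational(-1447700, 19) ≈ -76195.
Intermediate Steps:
Function('H')(N, f) = Mul(-1, N, Pow(Add(4, f), -1)) (Function('H')(N, f) = Mul(Rational(-1, 2), Mul(Add(N, N), Pow(Add(f, 4), -1))) = Mul(Rational(-1, 2), Mul(Mul(2, N), Pow(Add(4, f), -1))) = Mul(Rational(-1, 2), Mul(2, N, Pow(Add(4, f), -1))) = Mul(-1, N, Pow(Add(4, f), -1)))
R = 310
Mul(R, Add(Function('H')(-20, Mul(3, Pow(4, -1))), m)) = Mul(310, Add(Mul(-1, -20, Pow(Add(4, Mul(3, Pow(4, -1))), -1)), -250)) = Mul(310, Add(Mul(-1, -20, Pow(Add(4, Mul(3, Rational(1, 4))), -1)), -250)) = Mul(310, Add(Mul(-1, -20, Pow(Add(4, Rational(3, 4)), -1)), -250)) = Mul(310, Add(Mul(-1, -20, Pow(Rational(19, 4), -1)), -250)) = Mul(310, Add(Mul(-1, -20, Rational(4, 19)), -250)) = Mul(310, Add(Rational(80, 19), -250)) = Mul(310, Rational(-4670, 19)) = Rational(-1447700, 19)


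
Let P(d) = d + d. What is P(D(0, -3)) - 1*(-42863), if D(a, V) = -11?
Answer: 42841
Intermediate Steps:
P(d) = 2*d
P(D(0, -3)) - 1*(-42863) = 2*(-11) - 1*(-42863) = -22 + 42863 = 42841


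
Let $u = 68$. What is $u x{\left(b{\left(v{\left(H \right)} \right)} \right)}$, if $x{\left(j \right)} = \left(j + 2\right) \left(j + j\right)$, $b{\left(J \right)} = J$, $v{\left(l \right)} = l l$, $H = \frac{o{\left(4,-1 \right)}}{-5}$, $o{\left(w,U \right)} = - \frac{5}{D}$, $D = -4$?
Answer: $\frac{561}{32} \approx 17.531$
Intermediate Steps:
$o{\left(w,U \right)} = \frac{5}{4}$ ($o{\left(w,U \right)} = - \frac{5}{-4} = \left(-5\right) \left(- \frac{1}{4}\right) = \frac{5}{4}$)
$H = - \frac{1}{4}$ ($H = \frac{5}{4 \left(-5\right)} = \frac{5}{4} \left(- \frac{1}{5}\right) = - \frac{1}{4} \approx -0.25$)
$v{\left(l \right)} = l^{2}$
$x{\left(j \right)} = 2 j \left(2 + j\right)$ ($x{\left(j \right)} = \left(2 + j\right) 2 j = 2 j \left(2 + j\right)$)
$u x{\left(b{\left(v{\left(H \right)} \right)} \right)} = 68 \cdot 2 \left(- \frac{1}{4}\right)^{2} \left(2 + \left(- \frac{1}{4}\right)^{2}\right) = 68 \cdot 2 \cdot \frac{1}{16} \left(2 + \frac{1}{16}\right) = 68 \cdot 2 \cdot \frac{1}{16} \cdot \frac{33}{16} = 68 \cdot \frac{33}{128} = \frac{561}{32}$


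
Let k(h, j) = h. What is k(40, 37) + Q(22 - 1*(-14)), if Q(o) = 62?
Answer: 102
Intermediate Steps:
k(40, 37) + Q(22 - 1*(-14)) = 40 + 62 = 102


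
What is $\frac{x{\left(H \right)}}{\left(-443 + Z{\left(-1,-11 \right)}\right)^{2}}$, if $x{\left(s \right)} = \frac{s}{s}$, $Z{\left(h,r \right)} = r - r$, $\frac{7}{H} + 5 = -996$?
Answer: $\frac{1}{196249} \approx 5.0956 \cdot 10^{-6}$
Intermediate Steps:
$H = - \frac{1}{143}$ ($H = \frac{7}{-5 - 996} = \frac{7}{-1001} = 7 \left(- \frac{1}{1001}\right) = - \frac{1}{143} \approx -0.006993$)
$Z{\left(h,r \right)} = 0$
$x{\left(s \right)} = 1$
$\frac{x{\left(H \right)}}{\left(-443 + Z{\left(-1,-11 \right)}\right)^{2}} = 1 \frac{1}{\left(-443 + 0\right)^{2}} = 1 \frac{1}{\left(-443\right)^{2}} = 1 \cdot \frac{1}{196249} = \frac{1}{196249}$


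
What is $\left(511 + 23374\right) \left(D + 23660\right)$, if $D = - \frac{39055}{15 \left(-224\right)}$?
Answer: $\frac{379946600935}{672} \approx 5.654 \cdot 10^{8}$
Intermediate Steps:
$D = \frac{7811}{672}$ ($D = - \frac{39055}{-3360} = \left(-39055\right) \left(- \frac{1}{3360}\right) = \frac{7811}{672} \approx 11.624$)
$\left(511 + 23374\right) \left(D + 23660\right) = \left(511 + 23374\right) \left(\frac{7811}{672} + 23660\right) = 23885 \cdot \frac{15907331}{672} = \frac{379946600935}{672}$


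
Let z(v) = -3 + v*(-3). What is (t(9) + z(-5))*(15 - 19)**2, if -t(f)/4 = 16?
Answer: -832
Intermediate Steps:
z(v) = -3 - 3*v
t(f) = -64 (t(f) = -4*16 = -64)
(t(9) + z(-5))*(15 - 19)**2 = (-64 + (-3 - 3*(-5)))*(15 - 19)**2 = (-64 + (-3 + 15))*(-4)**2 = (-64 + 12)*16 = -52*16 = -832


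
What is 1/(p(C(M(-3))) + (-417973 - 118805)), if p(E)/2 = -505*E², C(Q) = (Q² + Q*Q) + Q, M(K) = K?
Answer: -1/764028 ≈ -1.3089e-6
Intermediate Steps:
C(Q) = Q + 2*Q² (C(Q) = (Q² + Q²) + Q = 2*Q² + Q = Q + 2*Q²)
p(E) = -1010*E² (p(E) = 2*(-505*E²) = -1010*E²)
1/(p(C(M(-3))) + (-417973 - 118805)) = 1/(-1010*9*(1 + 2*(-3))² + (-417973 - 118805)) = 1/(-1010*9*(1 - 6)² - 536778) = 1/(-1010*(-3*(-5))² - 536778) = 1/(-1010*15² - 536778) = 1/(-1010*225 - 536778) = 1/(-227250 - 536778) = 1/(-764028) = -1/764028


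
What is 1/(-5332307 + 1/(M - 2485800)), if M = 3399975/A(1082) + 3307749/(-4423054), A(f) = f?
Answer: -2970342201270792/15838776512232849513251 ≈ -1.8754e-7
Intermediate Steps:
M = 3758673509808/1196436107 (M = 3399975/1082 + 3307749/(-4423054) = 3399975*(1/1082) + 3307749*(-1/4423054) = 3399975/1082 - 3307749/4423054 = 3758673509808/1196436107 ≈ 3141.6)
1/(-5332307 + 1/(M - 2485800)) = 1/(-5332307 + 1/(3758673509808/1196436107 - 2485800)) = 1/(-5332307 + 1/(-2970342201270792/1196436107)) = 1/(-5332307 - 1196436107/2970342201270792) = 1/(-15838776512232849513251/2970342201270792) = -2970342201270792/15838776512232849513251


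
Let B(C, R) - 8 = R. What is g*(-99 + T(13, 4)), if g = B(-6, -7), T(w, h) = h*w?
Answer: -47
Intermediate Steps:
B(C, R) = 8 + R
g = 1 (g = 8 - 7 = 1)
g*(-99 + T(13, 4)) = 1*(-99 + 4*13) = 1*(-99 + 52) = 1*(-47) = -47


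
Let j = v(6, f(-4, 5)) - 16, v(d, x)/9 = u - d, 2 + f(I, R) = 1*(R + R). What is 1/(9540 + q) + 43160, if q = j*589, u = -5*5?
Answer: 7087519399/164215 ≈ 43160.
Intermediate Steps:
f(I, R) = -2 + 2*R (f(I, R) = -2 + 1*(R + R) = -2 + 1*(2*R) = -2 + 2*R)
u = -25
v(d, x) = -225 - 9*d (v(d, x) = 9*(-25 - d) = -225 - 9*d)
j = -295 (j = (-225 - 9*6) - 16 = (-225 - 54) - 16 = -279 - 16 = -295)
q = -173755 (q = -295*589 = -173755)
1/(9540 + q) + 43160 = 1/(9540 - 173755) + 43160 = 1/(-164215) + 43160 = -1/164215 + 43160 = 7087519399/164215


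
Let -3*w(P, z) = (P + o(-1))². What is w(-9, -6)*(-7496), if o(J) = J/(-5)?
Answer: 14512256/75 ≈ 1.9350e+5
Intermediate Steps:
o(J) = -J/5 (o(J) = J*(-⅕) = -J/5)
w(P, z) = -(⅕ + P)²/3 (w(P, z) = -(P - ⅕*(-1))²/3 = -(P + ⅕)²/3 = -(⅕ + P)²/3)
w(-9, -6)*(-7496) = -(1 + 5*(-9))²/75*(-7496) = -(1 - 45)²/75*(-7496) = -1/75*(-44)²*(-7496) = -1/75*1936*(-7496) = -1936/75*(-7496) = 14512256/75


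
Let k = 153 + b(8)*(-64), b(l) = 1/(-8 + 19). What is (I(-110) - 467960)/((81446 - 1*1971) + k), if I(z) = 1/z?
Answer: -51475601/8758440 ≈ -5.8773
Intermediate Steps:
b(l) = 1/11
k = 1619/11 (k = 153 + (1/11)*(-64) = 153 - 64/11 = 1619/11 ≈ 147.18)
(I(-110) - 467960)/((81446 - 1*1971) + k) = (1/(-110) - 467960)/((81446 - 1*1971) + 1619/11) = (-1/110 - 467960)/((81446 - 1971) + 1619/11) = -51475601/(110*(79475 + 1619/11)) = -51475601/(110*875844/11) = -51475601/110*11/875844 = -51475601/8758440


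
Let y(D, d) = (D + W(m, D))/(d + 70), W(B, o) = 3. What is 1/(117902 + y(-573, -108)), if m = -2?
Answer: 1/117917 ≈ 8.4805e-6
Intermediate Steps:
y(D, d) = (3 + D)/(70 + d) (y(D, d) = (D + 3)/(d + 70) = (3 + D)/(70 + d))
1/(117902 + y(-573, -108)) = 1/(117902 + (3 - 573)/(70 - 108)) = 1/(117902 - 570/(-38)) = 1/(117902 - 1/38*(-570)) = 1/(117902 + 15) = 1/117917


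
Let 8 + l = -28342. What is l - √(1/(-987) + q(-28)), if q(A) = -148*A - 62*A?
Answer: -28350 - √5728112733/987 ≈ -28427.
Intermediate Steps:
l = -28350 (l = -8 - 28342 = -28350)
q(A) = -210*A
l - √(1/(-987) + q(-28)) = -28350 - √(1/(-987) - 210*(-28)) = -28350 - √(-1/987 + 5880) = -28350 - √(5803559/987) = -28350 - √5728112733/987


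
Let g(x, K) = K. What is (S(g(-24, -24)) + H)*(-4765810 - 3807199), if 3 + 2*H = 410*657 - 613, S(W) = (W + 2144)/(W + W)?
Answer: -6909819534973/6 ≈ -1.1516e+12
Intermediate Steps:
S(W) = (2144 + W)/(2*W) (S(W) = (2144 + W)/((2*W)) = (2144 + W)*(1/(2*W)) = (2144 + W)/(2*W))
H = 134377 (H = -3/2 + (410*657 - 613)/2 = -3/2 + (269370 - 613)/2 = -3/2 + (½)*268757 = -3/2 + 268757/2 = 134377)
(S(g(-24, -24)) + H)*(-4765810 - 3807199) = ((½)*(2144 - 24)/(-24) + 134377)*(-4765810 - 3807199) = ((½)*(-1/24)*2120 + 134377)*(-8573009) = (-265/6 + 134377)*(-8573009) = (805997/6)*(-8573009) = -6909819534973/6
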